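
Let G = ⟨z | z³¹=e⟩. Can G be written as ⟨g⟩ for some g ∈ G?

|G| = 31. The element z has order 31 (its powers give 31 distinct elements), so ⟨z⟩ = G and G is cyclic.

Answer: Yes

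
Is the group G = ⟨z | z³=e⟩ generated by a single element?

|G| = 3. The element z has order 3 (its powers give 3 distinct elements), so ⟨z⟩ = G and G is cyclic.

Answer: Yes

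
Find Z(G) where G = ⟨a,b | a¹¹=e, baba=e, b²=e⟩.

An element z ∈ Z(G) iff z commutes with every generator.
For example e is central: e·a = a = a·e; e·b = b = b·e.
Whereas a ∉ Z(G) since a·b = ab ≠ a¹⁰b = b·a.
Checking each of the 22 elements this way gives Z(G) = {e}, of order 1.

Answer: {e}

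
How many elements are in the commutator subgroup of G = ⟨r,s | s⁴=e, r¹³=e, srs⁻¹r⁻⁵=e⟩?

G' = [G, G] is generated by all commutators. The generator-pair commutators are: [r, s] = r⁹.
The subgroup they normally generate is {e, r, r², r³, r⁴, r⁵, r⁶, r⁷, r⁸, r⁹, r¹⁰, r¹¹, r¹²}, of order 13.
Check: |G/G'| = 52/13 = 4 is the order of the abelianisation.

Answer: 13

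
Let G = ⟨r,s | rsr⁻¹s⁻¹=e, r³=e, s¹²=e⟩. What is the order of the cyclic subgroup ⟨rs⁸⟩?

|⟨rs⁸⟩| equals the order of rs⁸. Compute successive powers until reaching e:
  (rs⁸)¹ = rs⁸, (rs⁸)² = r²s⁴, (rs⁸)³ = e.
The smallest positive k with (rs⁸)ᵏ = e is 3, so |⟨rs⁸⟩| = 3.

Answer: 3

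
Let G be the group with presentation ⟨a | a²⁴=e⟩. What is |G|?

G is generated by a single element, so G is cyclic. The relator gives a²⁴ = e and no smaller power is forced to be e, so the 24 powers {a, e, a², a³, a⁴, a⁵, a⁶, a⁷, a⁸, a⁹, a²², a²³, a²¹, a²⁰, a¹², a¹³, a¹¹, a¹⁰, a¹⁴, a¹⁵, a¹⁶, a¹⁷, a¹⁸, a¹⁹} are distinct. Hence |G| = 24.

Answer: 24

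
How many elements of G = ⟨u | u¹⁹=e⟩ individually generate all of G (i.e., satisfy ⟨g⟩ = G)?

G is cyclic of order 19. An element generates G iff its order is 19, and a cyclic group of order 19 has exactly φ(19) = 18 such elements.

Answer: 18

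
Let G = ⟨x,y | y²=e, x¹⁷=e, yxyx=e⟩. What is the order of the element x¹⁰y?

Compute successive powers until reaching e:
  (x¹⁰y)¹ = x¹⁰y, (x¹⁰y)² = e.
The smallest positive k with (x¹⁰y)ᵏ = e is 2.

Answer: 2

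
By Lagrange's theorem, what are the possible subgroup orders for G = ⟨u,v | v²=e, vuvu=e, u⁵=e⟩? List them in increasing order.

|G| = 10 = 2 · 5. By Lagrange's theorem the order of any subgroup divides 10; the divisors of 10 are 1, 2, 5, 10.

Answer: 1, 2, 5, 10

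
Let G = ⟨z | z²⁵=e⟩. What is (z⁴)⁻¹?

The order of (z⁴) is 25 (smallest k with (z⁴)ᵏ = e), so (z⁴)⁻¹ = (z⁴)²⁴ = z²¹.
Check: (z⁴) · (z²¹) → (z⁴) · z²¹ = e, giving e as required.

Answer: z²¹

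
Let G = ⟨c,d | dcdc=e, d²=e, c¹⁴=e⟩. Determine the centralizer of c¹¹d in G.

⟨c¹¹d⟩ ⊆ C_G(c¹¹d) since powers of c¹¹d commute with c¹¹d; so |C_G(c¹¹d)| ≥ |⟨c¹¹d⟩| = 2.
By orbit–stabilizer, |C_G(c¹¹d)| = |G| / |conj. class of c¹¹d| = 28 / 7 = 4.
The 4 elements commuting with c¹¹d are {e, c⁷, c⁴d, c¹¹d}.

Answer: {e, c⁷, c⁴d, c¹¹d}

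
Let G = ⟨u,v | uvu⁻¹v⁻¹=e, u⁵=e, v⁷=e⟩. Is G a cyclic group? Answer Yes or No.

|G| = 35. The element uv has order 35 (its powers give 35 distinct elements), so ⟨uv⟩ = G and G is cyclic.

Answer: Yes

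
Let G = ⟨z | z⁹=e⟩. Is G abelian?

G has a single generator, so G is cyclic and hence abelian.

Answer: Yes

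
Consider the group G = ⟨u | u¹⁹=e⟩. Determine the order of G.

G is generated by a single element, so G is cyclic. The relator gives u¹⁹ = e and no smaller power is forced to be e, so the 19 powers {e, u, u², u³, u⁴, u⁵, u⁶, u⁷, u⁸, u⁹, u¹², u¹³, u¹¹, u¹⁰, u¹⁴, u¹⁵, u¹⁶, u¹⁷, u¹⁸} are distinct. Hence |G| = 19.

Answer: 19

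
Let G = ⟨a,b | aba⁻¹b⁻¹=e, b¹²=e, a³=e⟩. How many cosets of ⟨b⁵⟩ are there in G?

First find ord(b⁵) by computing successive powers:
  (b⁵)¹ = b⁵, (b⁵)² = b¹⁰, (b⁵)³ = b³, (b⁵)⁴ = b⁸, (b⁵)⁵ = b, (b⁵)⁶ = b⁶, (b⁵)⁷ = b¹¹, (b⁵)⁸ = b⁴, (b⁵)⁹ = b⁹, (b⁵)¹⁰ = b², (b⁵)¹¹ = b⁷, (b⁵)¹² = e.
So |⟨b⁵⟩| = ord(b⁵) = 12. With |G| = 36, by Lagrange [G : ⟨b⁵⟩] = 36/12 = 3.

Answer: 3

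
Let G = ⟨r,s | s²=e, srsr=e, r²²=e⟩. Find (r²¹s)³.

Compute successive powers of (r²¹s), reducing at each step:
  (r²¹s)²: (r²¹s) · r²¹ = s;   s · s = e
  (r²¹s)³: e · r²¹ = r²¹;   (r²¹) · s = r²¹s

Answer: r²¹s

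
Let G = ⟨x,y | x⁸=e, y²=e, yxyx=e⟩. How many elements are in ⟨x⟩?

|⟨x⟩| equals the order of x. Compute successive powers until reaching e:
  x¹ = x, x² = x², x³ = x³, x⁴ = x⁴, x⁵ = x⁵, x⁶ = x⁶, x⁷ = x⁷, x⁸ = e.
The smallest positive k with xᵏ = e is 8, so |⟨x⟩| = 8.

Answer: 8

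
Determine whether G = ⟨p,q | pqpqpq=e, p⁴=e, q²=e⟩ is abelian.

p·q = pq but q·p = qp, so p·q ≠ q·p and G is not abelian.

Answer: No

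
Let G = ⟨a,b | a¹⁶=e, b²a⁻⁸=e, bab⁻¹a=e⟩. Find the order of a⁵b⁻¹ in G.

Compute successive powers until reaching e:
  (a⁵b⁻¹)¹ = a⁵b⁻¹, (a⁵b⁻¹)² = a⁸, (a⁵b⁻¹)³ = a⁵b, (a⁵b⁻¹)⁴ = e.
The smallest positive k with (a⁵b⁻¹)ᵏ = e is 4.

Answer: 4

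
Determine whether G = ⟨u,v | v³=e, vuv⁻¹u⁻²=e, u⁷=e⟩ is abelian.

u·v = uv but v·u = u²v, so u·v ≠ v·u and G is not abelian.

Answer: No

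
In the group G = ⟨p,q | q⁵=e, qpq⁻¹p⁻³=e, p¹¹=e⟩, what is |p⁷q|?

Compute successive powers until reaching e:
  (p⁷q)¹ = p⁷q, (p⁷q)² = p⁶q², (p⁷q)³ = p³q³, (p⁷q)⁴ = p⁵q⁴, (p⁷q)⁵ = e.
The smallest positive k with (p⁷q)ᵏ = e is 5.

Answer: 5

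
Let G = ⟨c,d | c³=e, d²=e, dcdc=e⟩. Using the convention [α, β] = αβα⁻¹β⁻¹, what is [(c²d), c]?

[(c²d), c] = (c²d)·c·(c²d)⁻¹·c⁻¹.
  (c²d) · c = cd
  (cd) · (c²d) = c²
  (c²) · (c²) = c

Answer: c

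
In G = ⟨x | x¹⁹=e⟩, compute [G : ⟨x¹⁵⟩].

First find ord(x¹⁵) by computing successive powers:
  (x¹⁵)¹ = x¹⁵, (x¹⁵)² = x¹¹, (x¹⁵)³ = x⁷, (x¹⁵)⁴ = x³, (x¹⁵)⁵ = x¹⁸, (x¹⁵)⁶ = x¹⁴, (x¹⁵)⁷ = x¹⁰, (x¹⁵)⁸ = x⁶, (x¹⁵)⁹ = x², (x¹⁵)¹⁰ = x¹⁷, (x¹⁵)¹¹ = x¹³, (x¹⁵)¹² = x⁹, (x¹⁵)¹³ = x⁵, (x¹⁵)¹⁴ = x, (x¹⁵)¹⁵ = x¹⁶, (x¹⁵)¹⁶ = x¹², (x¹⁵)¹⁷ = x⁸, (x¹⁵)¹⁸ = x⁴, (x¹⁵)¹⁹ = e.
So |⟨x¹⁵⟩| = ord(x¹⁵) = 19. With |G| = 19, by Lagrange [G : ⟨x¹⁵⟩] = 19/19 = 1.

Answer: 1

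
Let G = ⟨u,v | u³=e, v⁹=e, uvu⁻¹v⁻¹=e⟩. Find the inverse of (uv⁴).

The order of (uv⁴) is 9 (smallest k with (uv⁴)ᵏ = e), so (uv⁴)⁻¹ = (uv⁴)⁸ = u²v⁵.
Check: (uv⁴) · (u²v⁵) → (uv⁴) · u² = v⁴;   (v⁴) · v⁵ = e, giving e as required.

Answer: u²v⁵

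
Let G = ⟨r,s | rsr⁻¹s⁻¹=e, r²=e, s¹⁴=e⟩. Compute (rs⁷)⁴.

Compute successive powers of (rs⁷), reducing at each step:
  (rs⁷)²: (rs⁷) · r = s⁷;   (s⁷) · s⁷ = e
  (rs⁷)³: e · r = r;   r · s⁷ = rs⁷
  (rs⁷)⁴: (rs⁷) · r = s⁷;   (s⁷) · s⁷ = e

Answer: e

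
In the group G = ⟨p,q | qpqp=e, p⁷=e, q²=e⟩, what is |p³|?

Compute successive powers until reaching e:
  (p³)¹ = p³, (p³)² = p⁶, (p³)³ = p², (p³)⁴ = p⁵, (p³)⁵ = p, (p³)⁶ = p⁴, (p³)⁷ = e.
The smallest positive k with (p³)ᵏ = e is 7.

Answer: 7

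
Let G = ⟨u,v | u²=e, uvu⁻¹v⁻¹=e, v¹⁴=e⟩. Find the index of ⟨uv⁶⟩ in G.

First find ord(uv⁶) by computing successive powers:
  (uv⁶)¹ = uv⁶, (uv⁶)² = v¹², (uv⁶)³ = uv⁴, (uv⁶)⁴ = v¹⁰, (uv⁶)⁵ = uv², (uv⁶)⁶ = v⁸, (uv⁶)⁷ = u, (uv⁶)⁸ = v⁶, (uv⁶)⁹ = uv¹², (uv⁶)¹⁰ = v⁴, (uv⁶)¹¹ = uv¹⁰, (uv⁶)¹² = v², (uv⁶)¹³ = uv⁸, (uv⁶)¹⁴ = e.
So |⟨uv⁶⟩| = ord(uv⁶) = 14. With |G| = 28, by Lagrange [G : ⟨uv⁶⟩] = 28/14 = 2.

Answer: 2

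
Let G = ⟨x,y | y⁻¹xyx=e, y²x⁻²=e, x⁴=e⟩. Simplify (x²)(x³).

Compute (x²) · (x³) by multiplying left to right and reducing via the relations at each step:
  (x²) · x³ = x

Answer: x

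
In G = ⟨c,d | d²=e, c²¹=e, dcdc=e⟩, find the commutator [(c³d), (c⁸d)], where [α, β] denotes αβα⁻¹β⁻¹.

[(c³d), (c⁸d)] = (c³d)·(c⁸d)·(c³d)⁻¹·(c⁸d)⁻¹.
  (c³d) · (c⁸d) = c¹⁶
  (c¹⁶) · (c³d) = c¹⁹d
  (c¹⁹d) · (c⁸d) = c¹¹

Answer: c¹¹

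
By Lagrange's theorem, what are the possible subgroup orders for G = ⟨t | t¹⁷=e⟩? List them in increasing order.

|G| = 17 = 17. By Lagrange's theorem the order of any subgroup divides 17; the divisors of 17 are 1, 17.

Answer: 1, 17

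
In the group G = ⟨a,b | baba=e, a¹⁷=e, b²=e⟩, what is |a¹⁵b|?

Compute successive powers until reaching e:
  (a¹⁵b)¹ = a¹⁵b, (a¹⁵b)² = e.
The smallest positive k with (a¹⁵b)ᵏ = e is 2.

Answer: 2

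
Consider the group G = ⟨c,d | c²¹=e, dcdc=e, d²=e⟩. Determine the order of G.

Enumerate words in the generators, reducing via the relations: the distinct elements are
  {c, d, e, cd, c², c³, c⁴, c⁵, c⁶, c⁷, c⁸, c⁹, c²d, c²⁰, c³d, c¹², c¹³, c¹¹, c¹⁰, c¹⁴, c¹⁵, c¹⁶, c¹⁷, c¹⁸, c¹⁹, c⁴d, c⁵d, c⁶d, c⁷d, c⁸d, c⁹d, c²⁰d, c¹²d, c¹³d, c¹¹d, c¹⁰d, c¹⁴d, c¹⁵d, c¹⁶d, c¹⁷d, c¹⁸d, c¹⁹d}.
No further products give new elements, so |G| = 42.

Answer: 42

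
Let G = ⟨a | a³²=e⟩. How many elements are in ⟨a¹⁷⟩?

|⟨a¹⁷⟩| equals the order of a¹⁷. Compute successive powers until reaching e:
  (a¹⁷)¹ = a¹⁷, (a¹⁷)² = a², (a¹⁷)³ = a¹⁹, (a¹⁷)⁴ = a⁴, (a¹⁷)⁵ = a²¹, (a¹⁷)⁶ = a⁶, (a¹⁷)⁷ = a²³, (a¹⁷)⁸ = a⁸, (a¹⁷)⁹ = a²⁵, (a¹⁷)¹⁰ = a¹⁰, (a¹⁷)¹¹ = a²⁷, (a¹⁷)¹² = a¹², (a¹⁷)¹³ = a²⁹, (a¹⁷)¹⁴ = a¹⁴, (a¹⁷)¹⁵ = a³¹, (a¹⁷)¹⁶ = a¹⁶, (a¹⁷)¹⁷ = a, (a¹⁷)¹⁸ = a¹⁸, (a¹⁷)¹⁹ = a³, (a¹⁷)²⁰ = a²⁰, (a¹⁷)²¹ = a⁵, (a¹⁷)²² = a²², (a¹⁷)²³ = a⁷, (a¹⁷)²⁴ = a²⁴, (a¹⁷)²⁵ = a⁹, (a¹⁷)²⁶ = a²⁶, (a¹⁷)²⁷ = a¹¹, (a¹⁷)²⁸ = a²⁸, (a¹⁷)²⁹ = a¹³, (a¹⁷)³⁰ = a³⁰, (a¹⁷)³¹ = a¹⁵, (a¹⁷)³² = e.
The smallest positive k with (a¹⁷)ᵏ = e is 32, so |⟨a¹⁷⟩| = 32.

Answer: 32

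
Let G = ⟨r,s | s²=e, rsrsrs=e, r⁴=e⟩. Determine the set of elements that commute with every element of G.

An element z ∈ Z(G) iff z commutes with every generator.
For example e is central: e·r = r = r·e; e·s = s = s·e.
Whereas r ∉ Z(G) since r·s = rs ≠ sr = s·r.
Checking each of the 24 elements this way gives Z(G) = {e}, of order 1.

Answer: {e}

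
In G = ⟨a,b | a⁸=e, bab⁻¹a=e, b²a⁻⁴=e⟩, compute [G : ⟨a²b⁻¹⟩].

First find ord(a²b⁻¹) by computing successive powers:
  (a²b⁻¹)¹ = a²b⁻¹, (a²b⁻¹)² = a⁴, (a²b⁻¹)³ = a²b, (a²b⁻¹)⁴ = e.
So |⟨a²b⁻¹⟩| = ord(a²b⁻¹) = 4. With |G| = 16, by Lagrange [G : ⟨a²b⁻¹⟩] = 16/4 = 4.

Answer: 4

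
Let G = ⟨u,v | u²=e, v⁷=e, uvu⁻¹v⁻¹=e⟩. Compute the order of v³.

Compute successive powers until reaching e:
  (v³)¹ = v³, (v³)² = v⁶, (v³)³ = v², (v³)⁴ = v⁵, (v³)⁵ = v, (v³)⁶ = v⁴, (v³)⁷ = e.
The smallest positive k with (v³)ᵏ = e is 7.

Answer: 7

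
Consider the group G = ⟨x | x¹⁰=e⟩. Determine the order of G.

G is generated by a single element, so G is cyclic. The relator gives x¹⁰ = e and no smaller power is forced to be e, so the 10 powers {e, x, x², x³, x⁴, x⁵, x⁶, x⁷, x⁸, x⁹} are distinct. Hence |G| = 10.

Answer: 10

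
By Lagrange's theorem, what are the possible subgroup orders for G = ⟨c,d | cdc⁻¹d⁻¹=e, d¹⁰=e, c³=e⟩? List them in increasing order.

|G| = 30 = 2 · 3 · 5. By Lagrange's theorem the order of any subgroup divides 30; the divisors of 30 are 1, 2, 3, 5, 6, 10, 15, 30.

Answer: 1, 2, 3, 5, 6, 10, 15, 30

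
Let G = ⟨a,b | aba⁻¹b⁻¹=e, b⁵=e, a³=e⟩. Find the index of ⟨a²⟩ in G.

First find ord(a²) by computing successive powers:
  (a²)¹ = a², (a²)² = a, (a²)³ = e.
So |⟨a²⟩| = ord(a²) = 3. With |G| = 15, by Lagrange [G : ⟨a²⟩] = 15/3 = 5.

Answer: 5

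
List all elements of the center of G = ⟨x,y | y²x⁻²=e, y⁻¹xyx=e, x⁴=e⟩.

An element z ∈ Z(G) iff z commutes with every generator.
For example x² is central: (x²)·x = x³ = x·(x²); (x²)·y = y⁻¹ = y·(x²).
Whereas x ∉ Z(G) since x·y = xy ≠ xy⁻¹ = y·x.
Checking each of the 8 elements this way gives Z(G) = {e, x²}, of order 2.

Answer: {e, x²}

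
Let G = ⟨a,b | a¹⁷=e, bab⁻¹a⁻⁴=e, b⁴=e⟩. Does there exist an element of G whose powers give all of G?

Every cyclic group is abelian. But a·b = ab while b·a = a⁴b, so a·b ≠ b·a and G is not abelian. Hence G is not cyclic.

Answer: No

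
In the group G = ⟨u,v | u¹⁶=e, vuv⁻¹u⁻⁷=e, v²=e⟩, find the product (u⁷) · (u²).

Compute (u⁷) · (u²) by multiplying left to right and reducing via the relations at each step:
  (u⁷) · u² = u⁹

Answer: u⁹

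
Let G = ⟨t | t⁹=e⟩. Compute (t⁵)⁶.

Compute successive powers of (t⁵), reducing at each step:
  (t⁵)²: (t⁵) · t⁵ = t
  (t⁵)³: t · t⁵ = t⁶
  (t⁵)⁴: (t⁶) · t⁵ = t²
  (t⁵)⁵: (t²) · t⁵ = t⁷
  (t⁵)⁶: (t⁷) · t⁵ = t³

Answer: t³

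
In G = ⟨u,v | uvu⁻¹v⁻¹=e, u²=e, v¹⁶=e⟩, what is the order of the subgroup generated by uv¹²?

|⟨uv¹²⟩| equals the order of uv¹². Compute successive powers until reaching e:
  (uv¹²)¹ = uv¹², (uv¹²)² = v⁸, (uv¹²)³ = uv⁴, (uv¹²)⁴ = e.
The smallest positive k with (uv¹²)ᵏ = e is 4, so |⟨uv¹²⟩| = 4.

Answer: 4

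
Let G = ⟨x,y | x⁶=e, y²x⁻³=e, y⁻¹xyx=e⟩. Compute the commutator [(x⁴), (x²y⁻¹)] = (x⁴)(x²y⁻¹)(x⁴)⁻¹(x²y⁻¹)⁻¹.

[(x⁴), (x²y⁻¹)] = (x⁴)·(x²y⁻¹)·(x⁴)⁻¹·(x²y⁻¹)⁻¹.
  (x⁴) · (x²y⁻¹) = y⁻¹
  (y⁻¹) · (x²) = xy
  (xy) · (x²y) = x²

Answer: x²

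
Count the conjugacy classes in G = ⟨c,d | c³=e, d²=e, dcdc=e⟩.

The conjugacy classes (representative and size) are:
  [e] (size 1), [c] (size 2), [cd] (size 3).
Class equation: 1 + 2 + 3 = 6 = |G|. So G has 3 conjugacy classes.

Answer: 3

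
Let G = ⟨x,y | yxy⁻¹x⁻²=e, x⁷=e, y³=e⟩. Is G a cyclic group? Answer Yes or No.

Every cyclic group is abelian. But x·y = xy while y·x = x²y, so x·y ≠ y·x and G is not abelian. Hence G is not cyclic.

Answer: No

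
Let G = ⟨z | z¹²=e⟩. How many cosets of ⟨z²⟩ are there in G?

First find ord(z²) by computing successive powers:
  (z²)¹ = z², (z²)² = z⁴, (z²)³ = z⁶, (z²)⁴ = z⁸, (z²)⁵ = z¹⁰, (z²)⁶ = e.
So |⟨z²⟩| = ord(z²) = 6. With |G| = 12, by Lagrange [G : ⟨z²⟩] = 12/6 = 2.

Answer: 2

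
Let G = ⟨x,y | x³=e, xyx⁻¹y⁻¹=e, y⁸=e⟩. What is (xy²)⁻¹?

The order of (xy²) is 12 (smallest k with (xy²)ᵏ = e), so (xy²)⁻¹ = (xy²)¹¹ = x²y⁶.
Check: (xy²) · (x²y⁶) → (xy²) · x² = y²;   (y²) · y⁶ = e, giving e as required.

Answer: x²y⁶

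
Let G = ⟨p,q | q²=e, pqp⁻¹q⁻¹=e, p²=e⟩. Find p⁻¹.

The order of p is 2 (smallest k with pᵏ = e), so p⁻¹ = p¹ = p.
Check: p · p → p · p = e, giving e as required.

Answer: p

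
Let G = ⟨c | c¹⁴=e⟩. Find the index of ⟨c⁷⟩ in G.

First find ord(c⁷) by computing successive powers:
  (c⁷)¹ = c⁷, (c⁷)² = e.
So |⟨c⁷⟩| = ord(c⁷) = 2. With |G| = 14, by Lagrange [G : ⟨c⁷⟩] = 14/2 = 7.

Answer: 7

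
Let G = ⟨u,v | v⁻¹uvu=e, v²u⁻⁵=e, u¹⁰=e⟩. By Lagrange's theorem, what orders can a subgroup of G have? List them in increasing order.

|G| = 20 = 2² · 5. By Lagrange's theorem the order of any subgroup divides 20; the divisors of 20 are 1, 2, 4, 5, 10, 20.

Answer: 1, 2, 4, 5, 10, 20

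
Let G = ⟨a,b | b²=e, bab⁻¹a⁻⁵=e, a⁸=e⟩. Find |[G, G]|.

G' = [G, G] is generated by all commutators. The generator-pair commutators are: [a, b] = a⁴.
The subgroup they normally generate is {e, a⁴}, of order 2.
Check: |G/G'| = 16/2 = 8 is the order of the abelianisation.

Answer: 2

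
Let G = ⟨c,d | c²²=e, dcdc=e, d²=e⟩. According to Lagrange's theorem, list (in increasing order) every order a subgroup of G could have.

|G| = 44 = 2² · 11. By Lagrange's theorem the order of any subgroup divides 44; the divisors of 44 are 1, 2, 4, 11, 22, 44.

Answer: 1, 2, 4, 11, 22, 44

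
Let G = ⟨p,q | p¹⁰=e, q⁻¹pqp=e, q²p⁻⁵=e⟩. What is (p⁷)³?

Compute successive powers of (p⁷), reducing at each step:
  (p⁷)²: (p⁷) · p⁷ = p⁴
  (p⁷)³: (p⁴) · p⁷ = p

Answer: p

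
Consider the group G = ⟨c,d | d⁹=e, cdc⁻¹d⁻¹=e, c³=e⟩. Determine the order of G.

Enumerate words in the generators, reducing via the relations: the distinct elements are
  {c, d, e, cd, c², d², d³, d⁴, d⁵, d⁶, d⁷, d⁸, cd², cd³, cd⁴, cd⁵, cd⁶, cd⁷, cd⁸, c²d, c²d², c²d³, c²d⁴, c²d⁵, c²d⁶, c²d⁷, c²d⁸}.
No further products give new elements, so |G| = 27.

Answer: 27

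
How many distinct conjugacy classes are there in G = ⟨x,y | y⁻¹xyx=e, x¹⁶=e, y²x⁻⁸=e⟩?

The conjugacy classes (representative and size) are:
  [e] (size 1), [x] (size 2), [x¹⁴] (size 2), [x³] (size 2), [x¹²] (size 2), [x⁵] (size 2), [x¹⁰] (size 2), [x⁷] (size 2), [x⁸] (size 1), [x⁶y] (size 8), [x³y⁻¹] (size 8).
Class equation: 1 + 2 + 2 + 2 + 2 + 2 + 2 + 2 + 1 + 8 + 8 = 32 = |G|. So G has 11 conjugacy classes.

Answer: 11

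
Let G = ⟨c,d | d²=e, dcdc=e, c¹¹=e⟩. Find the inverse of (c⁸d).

The order of (c⁸d) is 2 (smallest k with (c⁸d)ᵏ = e), so (c⁸d)⁻¹ = (c⁸d)¹ = c⁸d.
Check: (c⁸d) · (c⁸d) → (c⁸d) · c⁸ = d;   d · d = e, giving e as required.

Answer: c⁸d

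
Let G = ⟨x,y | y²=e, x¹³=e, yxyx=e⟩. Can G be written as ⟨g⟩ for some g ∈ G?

Every cyclic group is abelian. But x·y = xy while y·x = x¹²y, so x·y ≠ y·x and G is not abelian. Hence G is not cyclic.

Answer: No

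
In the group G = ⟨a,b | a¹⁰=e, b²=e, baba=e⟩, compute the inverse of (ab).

The order of (ab) is 2 (smallest k with (ab)ᵏ = e), so (ab)⁻¹ = (ab)¹ = ab.
Check: (ab) · (ab) → (ab) · a = b;   b · b = e, giving e as required.

Answer: ab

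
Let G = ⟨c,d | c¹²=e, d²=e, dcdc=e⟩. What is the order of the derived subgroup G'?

G' = [G, G] is generated by all commutators. The generator-pair commutators are: [c, d] = c².
The subgroup they normally generate is {e, c², c⁴, c⁶, c⁸, c¹⁰}, of order 6.
Check: |G/G'| = 24/6 = 4 is the order of the abelianisation.

Answer: 6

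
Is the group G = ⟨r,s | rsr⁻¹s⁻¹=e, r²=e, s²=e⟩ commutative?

Each pair of generators commutes: r·s = rs = s·r. Since the generators pairwise commute, every element of G commutes with every other, so G is abelian.

Answer: Yes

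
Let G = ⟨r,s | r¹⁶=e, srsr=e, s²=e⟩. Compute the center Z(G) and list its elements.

An element z ∈ Z(G) iff z commutes with every generator.
For example r⁸ is central: (r⁸)·r = r⁹ = r·(r⁸); (r⁸)·s = r⁸s = s·(r⁸).
Whereas r ∉ Z(G) since r·s = rs ≠ r¹⁵s = s·r.
Checking each of the 32 elements this way gives Z(G) = {e, r⁸}, of order 2.

Answer: {e, r⁸}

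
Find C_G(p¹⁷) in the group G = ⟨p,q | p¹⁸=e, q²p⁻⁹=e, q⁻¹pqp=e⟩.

⟨p¹⁷⟩ ⊆ C_G(p¹⁷) since powers of p¹⁷ commute with p¹⁷; so |C_G(p¹⁷)| ≥ |⟨p¹⁷⟩| = 18.
By orbit–stabilizer, |C_G(p¹⁷)| = |G| / |conj. class of p¹⁷| = 36 / 2 = 18.
The 18 elements commuting with p¹⁷ are {e, p, p², p³, p⁴, p⁵, p⁶, p⁷, p⁸, p⁹, p¹⁰, p¹¹, p¹², p¹³, p¹⁴, p¹⁵, p¹⁶, p¹⁷}.

Answer: {e, p, p², p³, p⁴, p⁵, p⁶, p⁷, p⁸, p⁹, p¹⁰, p¹¹, p¹², p¹³, p¹⁴, p¹⁵, p¹⁶, p¹⁷}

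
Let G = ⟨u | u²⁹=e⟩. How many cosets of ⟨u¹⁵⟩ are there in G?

First find ord(u¹⁵) by computing successive powers:
  (u¹⁵)¹ = u¹⁵, (u¹⁵)² = u, (u¹⁵)³ = u¹⁶, (u¹⁵)⁴ = u², (u¹⁵)⁵ = u¹⁷, (u¹⁵)⁶ = u³, (u¹⁵)⁷ = u¹⁸, (u¹⁵)⁸ = u⁴, (u¹⁵)⁹ = u¹⁹, (u¹⁵)¹⁰ = u⁵, (u¹⁵)¹¹ = u²⁰, (u¹⁵)¹² = u⁶, (u¹⁵)¹³ = u²¹, (u¹⁵)¹⁴ = u⁷, (u¹⁵)¹⁵ = u²², (u¹⁵)¹⁶ = u⁸, (u¹⁵)¹⁷ = u²³, (u¹⁵)¹⁸ = u⁹, (u¹⁵)¹⁹ = u²⁴, (u¹⁵)²⁰ = u¹⁰, (u¹⁵)²¹ = u²⁵, (u¹⁵)²² = u¹¹, (u¹⁵)²³ = u²⁶, (u¹⁵)²⁴ = u¹², (u¹⁵)²⁵ = u²⁷, (u¹⁵)²⁶ = u¹³, (u¹⁵)²⁷ = u²⁸, (u¹⁵)²⁸ = u¹⁴, (u¹⁵)²⁹ = e.
So |⟨u¹⁵⟩| = ord(u¹⁵) = 29. With |G| = 29, by Lagrange [G : ⟨u¹⁵⟩] = 29/29 = 1.

Answer: 1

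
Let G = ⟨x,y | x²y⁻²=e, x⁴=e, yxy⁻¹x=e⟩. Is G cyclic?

Every cyclic group is abelian. But x·y = xy while y·x = xy⁻¹, so x·y ≠ y·x and G is not abelian. Hence G is not cyclic.

Answer: No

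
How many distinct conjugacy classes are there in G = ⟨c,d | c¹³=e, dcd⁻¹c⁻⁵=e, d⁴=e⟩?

The conjugacy classes (representative and size) are:
  [e] (size 1), [c] (size 4), [c²] (size 4), [c⁹] (size 4), [c¹²d] (size 13), [c⁴d²] (size 13), [c¹²d³] (size 13).
Class equation: 1 + 4 + 4 + 4 + 13 + 13 + 13 = 52 = |G|. So G has 7 conjugacy classes.

Answer: 7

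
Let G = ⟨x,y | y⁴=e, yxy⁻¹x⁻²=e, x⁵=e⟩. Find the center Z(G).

An element z ∈ Z(G) iff z commutes with every generator.
For example e is central: e·x = x = x·e; e·y = y = y·e.
Whereas x ∉ Z(G) since x·y = xy ≠ x²y = y·x.
Checking each of the 20 elements this way gives Z(G) = {e}, of order 1.

Answer: {e}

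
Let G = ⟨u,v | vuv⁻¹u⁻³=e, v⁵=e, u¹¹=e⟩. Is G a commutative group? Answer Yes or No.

u·v = uv but v·u = u³v, so u·v ≠ v·u and G is not abelian.

Answer: No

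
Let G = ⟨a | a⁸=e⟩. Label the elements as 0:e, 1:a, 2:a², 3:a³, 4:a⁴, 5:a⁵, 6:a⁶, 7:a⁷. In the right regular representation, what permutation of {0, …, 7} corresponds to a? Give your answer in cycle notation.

(0 1 2 3 4 5 6 7)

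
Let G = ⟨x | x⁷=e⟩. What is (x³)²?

Compute successive powers of (x³), reducing at each step:
  (x³)²: (x³) · x³ = x⁶

Answer: x⁶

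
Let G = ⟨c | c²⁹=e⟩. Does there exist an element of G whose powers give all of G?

|G| = 29. The element c has order 29 (its powers give 29 distinct elements), so ⟨c⟩ = G and G is cyclic.

Answer: Yes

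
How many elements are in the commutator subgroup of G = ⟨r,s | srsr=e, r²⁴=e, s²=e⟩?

G' = [G, G] is generated by all commutators. The generator-pair commutators are: [r, s] = r².
The subgroup they normally generate is {e, r², r⁴, r⁶, r⁸, r¹⁰, r¹², r¹⁴, r¹⁶, r¹⁸, r²⁰, r²²}, of order 12.
Check: |G/G'| = 48/12 = 4 is the order of the abelianisation.

Answer: 12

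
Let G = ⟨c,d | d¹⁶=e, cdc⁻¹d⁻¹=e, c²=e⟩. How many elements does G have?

Enumerate words in the generators, reducing via the relations: the distinct elements are
  {c, d, e, cd, d², d³, d⁴, d⁵, d⁶, d⁷, d⁸, d⁹, cd², cd³, cd⁴, cd⁵, cd⁶, cd⁷, cd⁸, cd⁹, d¹², d¹³, d¹¹, d¹⁰, d¹⁴, d¹⁵, cd¹², cd¹³, cd¹¹, cd¹⁰, cd¹⁴, cd¹⁵}.
No further products give new elements, so |G| = 32.

Answer: 32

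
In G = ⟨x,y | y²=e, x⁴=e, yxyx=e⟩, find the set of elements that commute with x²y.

⟨x²y⟩ ⊆ C_G(x²y) since powers of x²y commute with x²y; so |C_G(x²y)| ≥ |⟨x²y⟩| = 2.
By orbit–stabilizer, |C_G(x²y)| = |G| / |conj. class of x²y| = 8 / 2 = 4.
The 4 elements commuting with x²y are {e, x², y, x²y}.

Answer: {e, x², y, x²y}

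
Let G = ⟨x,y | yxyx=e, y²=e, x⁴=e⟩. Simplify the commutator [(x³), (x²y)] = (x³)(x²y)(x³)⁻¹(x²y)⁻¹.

[(x³), (x²y)] = (x³)·(x²y)·(x³)⁻¹·(x²y)⁻¹.
  (x³) · (x²y) = xy
  (xy) · x = y
  y · (x²y) = x²

Answer: x²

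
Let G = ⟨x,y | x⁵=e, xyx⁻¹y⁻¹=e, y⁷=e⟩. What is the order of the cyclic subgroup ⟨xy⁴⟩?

|⟨xy⁴⟩| equals the order of xy⁴. Compute successive powers until reaching e:
  (xy⁴)¹ = xy⁴, (xy⁴)² = x²y, (xy⁴)³ = x³y⁵, (xy⁴)⁴ = x⁴y², (xy⁴)⁵ = y⁶, (xy⁴)⁶ = xy³, (xy⁴)⁷ = x², (xy⁴)⁸ = x³y⁴, (xy⁴)⁹ = x⁴y, (xy⁴)¹⁰ = y⁵, (xy⁴)¹¹ = xy², (xy⁴)¹² = x²y⁶, (xy⁴)¹³ = x³y³, (xy⁴)¹⁴ = x⁴, (xy⁴)¹⁵ = y⁴, (xy⁴)¹⁶ = xy, (xy⁴)¹⁷ = x²y⁵, (xy⁴)¹⁸ = x³y², (xy⁴)¹⁹ = x⁴y⁶, (xy⁴)²⁰ = y³, (xy⁴)²¹ = x, (xy⁴)²² = x²y⁴, (xy⁴)²³ = x³y, (xy⁴)²⁴ = x⁴y⁵, (xy⁴)²⁵ = y², (xy⁴)²⁶ = xy⁶, (xy⁴)²⁷ = x²y³, (xy⁴)²⁸ = x³, (xy⁴)²⁹ = x⁴y⁴, (xy⁴)³⁰ = y, (xy⁴)³¹ = xy⁵, (xy⁴)³² = x²y², (xy⁴)³³ = x³y⁶, (xy⁴)³⁴ = x⁴y³, (xy⁴)³⁵ = e.
The smallest positive k with (xy⁴)ᵏ = e is 35, so |⟨xy⁴⟩| = 35.

Answer: 35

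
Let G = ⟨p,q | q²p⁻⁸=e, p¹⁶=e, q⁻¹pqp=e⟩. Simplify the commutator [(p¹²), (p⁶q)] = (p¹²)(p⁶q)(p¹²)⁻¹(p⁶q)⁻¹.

[(p¹²), (p⁶q)] = (p¹²)·(p⁶q)·(p¹²)⁻¹·(p⁶q)⁻¹.
  (p¹²) · (p⁶q) = p²q
  (p²q) · (p⁴) = p⁶q⁻¹
  (p⁶q⁻¹) · (p⁶q⁻¹) = p⁸

Answer: p⁸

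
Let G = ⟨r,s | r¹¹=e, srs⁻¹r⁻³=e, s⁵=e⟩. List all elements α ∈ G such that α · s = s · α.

⟨s⟩ ⊆ C_G(s) since powers of s commute with s; so |C_G(s)| ≥ |⟨s⟩| = 5.
By orbit–stabilizer, |C_G(s)| = |G| / |conj. class of s| = 55 / 11 = 5.
The 5 elements commuting with s are {e, s, s², s³, s⁴}.

Answer: {e, s, s², s³, s⁴}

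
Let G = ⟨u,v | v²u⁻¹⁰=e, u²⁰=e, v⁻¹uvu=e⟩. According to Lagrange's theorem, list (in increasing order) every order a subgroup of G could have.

|G| = 40 = 2³ · 5. By Lagrange's theorem the order of any subgroup divides 40; the divisors of 40 are 1, 2, 4, 5, 8, 10, 20, 40.

Answer: 1, 2, 4, 5, 8, 10, 20, 40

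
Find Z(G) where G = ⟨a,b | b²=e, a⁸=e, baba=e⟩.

An element z ∈ Z(G) iff z commutes with every generator.
For example a⁴ is central: (a⁴)·a = a⁵ = a·(a⁴); (a⁴)·b = a⁴b = b·(a⁴).
Whereas a ∉ Z(G) since a·b = ab ≠ a⁷b = b·a.
Checking each of the 16 elements this way gives Z(G) = {e, a⁴}, of order 2.

Answer: {e, a⁴}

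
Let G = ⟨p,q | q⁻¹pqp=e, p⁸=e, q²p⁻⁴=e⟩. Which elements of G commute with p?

⟨p⟩ ⊆ C_G(p) since powers of p commute with p; so |C_G(p)| ≥ |⟨p⟩| = 8.
By orbit–stabilizer, |C_G(p)| = |G| / |conj. class of p| = 16 / 2 = 8.
The 8 elements commuting with p are {e, p, p², p³, p⁴, p⁵, p⁶, p⁷}.

Answer: {e, p, p², p³, p⁴, p⁵, p⁶, p⁷}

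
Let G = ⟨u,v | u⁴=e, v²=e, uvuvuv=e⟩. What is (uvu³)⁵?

Compute successive powers of (uvu³), reducing at each step:
  (uvu³)²: (uvu³) · u = uv;   (uv) · v = u;   u · u³ = e
  (uvu³)³: e · u = u;   u · v = uv;   (uv) · u³ = uvu³
  (uvu³)⁴: (uvu³) · u = uv;   (uv) · v = u;   u · u³ = e
  (uvu³)⁵: e · u = u;   u · v = uv;   (uv) · u³ = uvu³

Answer: uvu³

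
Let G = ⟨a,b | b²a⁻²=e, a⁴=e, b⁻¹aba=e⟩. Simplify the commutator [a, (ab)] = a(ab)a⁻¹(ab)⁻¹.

[a, (ab)] = a·(ab)·a⁻¹·(ab)⁻¹.
  a · (ab) = b⁻¹
  (b⁻¹) · (a³) = ab⁻¹
  (ab⁻¹) · (ab⁻¹) = a²

Answer: a²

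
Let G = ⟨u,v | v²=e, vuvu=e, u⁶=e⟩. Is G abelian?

u·v = uv but v·u = u⁵v, so u·v ≠ v·u and G is not abelian.

Answer: No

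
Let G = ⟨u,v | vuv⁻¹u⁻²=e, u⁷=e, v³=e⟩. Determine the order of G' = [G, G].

G' = [G, G] is generated by all commutators. The generator-pair commutators are: [u, v] = u⁶.
The subgroup they normally generate is {e, u, u², u³, u⁴, u⁵, u⁶}, of order 7.
Check: |G/G'| = 21/7 = 3 is the order of the abelianisation.

Answer: 7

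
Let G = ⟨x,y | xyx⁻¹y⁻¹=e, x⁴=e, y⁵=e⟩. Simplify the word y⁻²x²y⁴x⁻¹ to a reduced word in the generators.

Multiply left to right, reducing at each step:
  (y³) · x² = x²y³
  (x²y³) · y⁴ = x²y²
  (x²y²) · x⁻¹ = xy²

Answer: xy²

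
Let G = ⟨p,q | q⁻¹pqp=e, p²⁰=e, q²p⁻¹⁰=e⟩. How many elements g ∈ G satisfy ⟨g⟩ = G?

⟨g⟩ = G would require ord(g) = |G| = 40, but the maximum element order in G is 20 < 40. So G is not cyclic and no single element generates it: the count is 0.

Answer: 0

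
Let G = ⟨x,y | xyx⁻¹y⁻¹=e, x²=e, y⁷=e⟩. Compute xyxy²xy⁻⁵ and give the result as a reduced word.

Multiply left to right, reducing at each step:
  x · y = xy
  (xy) · x = y
  y · y² = y³
  (y³) · x = xy³
  (xy³) · y⁻⁵ = xy⁵

Answer: xy⁵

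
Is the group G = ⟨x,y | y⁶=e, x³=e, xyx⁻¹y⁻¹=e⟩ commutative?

Each pair of generators commutes: x·y = xy = y·x. Since the generators pairwise commute, every element of G commutes with every other, so G is abelian.

Answer: Yes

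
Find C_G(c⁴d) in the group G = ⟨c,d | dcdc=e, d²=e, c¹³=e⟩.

⟨c⁴d⟩ ⊆ C_G(c⁴d) since powers of c⁴d commute with c⁴d; so |C_G(c⁴d)| ≥ |⟨c⁴d⟩| = 2.
By orbit–stabilizer, |C_G(c⁴d)| = |G| / |conj. class of c⁴d| = 26 / 13 = 2.
The 2 elements commuting with c⁴d are {e, c⁴d}.

Answer: {e, c⁴d}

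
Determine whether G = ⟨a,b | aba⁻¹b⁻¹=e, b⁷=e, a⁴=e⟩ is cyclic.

|G| = 28. The element ab has order 28 (its powers give 28 distinct elements), so ⟨ab⟩ = G and G is cyclic.

Answer: Yes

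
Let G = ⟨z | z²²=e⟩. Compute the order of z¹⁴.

Compute successive powers until reaching e:
  (z¹⁴)¹ = z¹⁴, (z¹⁴)² = z⁶, (z¹⁴)³ = z²⁰, (z¹⁴)⁴ = z¹², (z¹⁴)⁵ = z⁴, (z¹⁴)⁶ = z¹⁸, (z¹⁴)⁷ = z¹⁰, (z¹⁴)⁸ = z², (z¹⁴)⁹ = z¹⁶, (z¹⁴)¹⁰ = z⁸, (z¹⁴)¹¹ = e.
The smallest positive k with (z¹⁴)ᵏ = e is 11.

Answer: 11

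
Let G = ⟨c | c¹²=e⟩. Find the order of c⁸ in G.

Compute successive powers until reaching e:
  (c⁸)¹ = c⁸, (c⁸)² = c⁴, (c⁸)³ = e.
The smallest positive k with (c⁸)ᵏ = e is 3.

Answer: 3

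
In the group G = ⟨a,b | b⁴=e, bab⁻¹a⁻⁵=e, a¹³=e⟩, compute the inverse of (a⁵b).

The order of (a⁵b) is 4 (smallest k with (a⁵b)ᵏ = e), so (a⁵b)⁻¹ = (a⁵b)³ = a¹²b³.
Check: (a⁵b) · (a¹²b³) → (a⁵b) · a¹² = b;   b · b³ = e, giving e as required.

Answer: a¹²b³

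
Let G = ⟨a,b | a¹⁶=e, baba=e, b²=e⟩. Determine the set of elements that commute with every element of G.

An element z ∈ Z(G) iff z commutes with every generator.
For example a⁸ is central: (a⁸)·a = a⁹ = a·(a⁸); (a⁸)·b = a⁸b = b·(a⁸).
Whereas a ∉ Z(G) since a·b = ab ≠ a¹⁵b = b·a.
Checking each of the 32 elements this way gives Z(G) = {e, a⁸}, of order 2.

Answer: {e, a⁸}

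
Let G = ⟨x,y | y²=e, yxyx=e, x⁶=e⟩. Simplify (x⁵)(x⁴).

Compute (x⁵) · (x⁴) by multiplying left to right and reducing via the relations at each step:
  (x⁵) · x⁴ = x³

Answer: x³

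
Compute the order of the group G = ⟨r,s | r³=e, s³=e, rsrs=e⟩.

Enumerate words in the generators, reducing via the relations: the distinct elements are
  {e, r, s, rs, r², s², rs², r²s, sr², s²r, rs²r, r²s²}.
No further products give new elements, so |G| = 12.

Answer: 12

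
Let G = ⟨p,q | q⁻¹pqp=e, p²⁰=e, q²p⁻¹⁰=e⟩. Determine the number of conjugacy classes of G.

The conjugacy classes (representative and size) are:
  [e] (size 1), [p] (size 2), [p²] (size 2), [p³] (size 2), [p⁴] (size 2), [p⁵] (size 2), [p¹⁴] (size 2), [p⁷] (size 2), [p⁸] (size 2), [p¹¹] (size 2), [p¹⁰] (size 1), [p²q⁻¹] (size 10), [p⁹q] (size 10).
Class equation: 1 + 2 + 2 + 2 + 2 + 2 + 2 + 2 + 2 + 2 + 1 + 10 + 10 = 40 = |G|. So G has 13 conjugacy classes.

Answer: 13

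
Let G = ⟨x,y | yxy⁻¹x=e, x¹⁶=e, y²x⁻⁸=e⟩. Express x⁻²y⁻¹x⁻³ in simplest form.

Multiply left to right, reducing at each step:
  (x¹⁴) · y⁻¹ = x⁶y
  (x⁶y) · x⁻³ = xy⁻¹

Answer: xy⁻¹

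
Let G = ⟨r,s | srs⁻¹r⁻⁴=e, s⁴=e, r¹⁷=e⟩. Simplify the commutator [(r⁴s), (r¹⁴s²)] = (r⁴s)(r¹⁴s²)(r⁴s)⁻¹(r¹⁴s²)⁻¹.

[(r⁴s), (r¹⁴s²)] = (r⁴s)·(r¹⁴s²)·(r⁴s)⁻¹·(r¹⁴s²)⁻¹.
  (r⁴s) · (r¹⁴s²) = r⁹s³
  (r⁹s³) · (r¹⁶s³) = r¹³s²
  (r¹³s²) · (r¹⁴s²) = r¹⁶

Answer: r¹⁶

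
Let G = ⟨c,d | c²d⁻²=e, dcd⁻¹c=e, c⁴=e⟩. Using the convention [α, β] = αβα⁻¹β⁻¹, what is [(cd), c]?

[(cd), c] = (cd)·c·(cd)⁻¹·c⁻¹.
  (cd) · c = d
  d · (cd⁻¹) = c³
  (c³) · (c³) = c²

Answer: c²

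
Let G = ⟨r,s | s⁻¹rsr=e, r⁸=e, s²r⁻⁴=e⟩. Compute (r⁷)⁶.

Compute successive powers of (r⁷), reducing at each step:
  (r⁷)²: (r⁷) · r⁷ = r⁶
  (r⁷)³: (r⁶) · r⁷ = r⁵
  (r⁷)⁴: (r⁵) · r⁷ = r⁴
  (r⁷)⁵: (r⁴) · r⁷ = r³
  (r⁷)⁶: (r³) · r⁷ = r²

Answer: r²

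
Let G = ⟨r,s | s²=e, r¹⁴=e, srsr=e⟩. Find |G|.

Enumerate words in the generators, reducing via the relations: the distinct elements are
  {e, r, s, rs, r², r³, r⁴, r⁵, r⁶, r⁷, r⁸, r⁹, r²s, r³s, r¹², r¹³, r¹¹, r¹⁰, r⁴s, r⁵s, r⁶s, r⁷s, r⁸s, r⁹s, r¹²s, r¹³s, r¹¹s, r¹⁰s}.
No further products give new elements, so |G| = 28.

Answer: 28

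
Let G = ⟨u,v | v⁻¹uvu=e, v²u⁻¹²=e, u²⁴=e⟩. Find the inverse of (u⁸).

The order of (u⁸) is 3 (smallest k with (u⁸)ᵏ = e), so (u⁸)⁻¹ = (u⁸)² = u¹⁶.
Check: (u⁸) · (u¹⁶) → (u⁸) · u¹⁶ = e, giving e as required.

Answer: u¹⁶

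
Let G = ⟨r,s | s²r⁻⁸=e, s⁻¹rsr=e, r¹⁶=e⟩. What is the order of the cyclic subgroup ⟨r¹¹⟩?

|⟨r¹¹⟩| equals the order of r¹¹. Compute successive powers until reaching e:
  (r¹¹)¹ = r¹¹, (r¹¹)² = r⁶, (r¹¹)³ = r, (r¹¹)⁴ = r¹², (r¹¹)⁵ = r⁷, (r¹¹)⁶ = r², (r¹¹)⁷ = r¹³, (r¹¹)⁸ = r⁸, (r¹¹)⁹ = r³, (r¹¹)¹⁰ = r¹⁴, (r¹¹)¹¹ = r⁹, (r¹¹)¹² = r⁴, (r¹¹)¹³ = r¹⁵, (r¹¹)¹⁴ = r¹⁰, (r¹¹)¹⁵ = r⁵, (r¹¹)¹⁶ = e.
The smallest positive k with (r¹¹)ᵏ = e is 16, so |⟨r¹¹⟩| = 16.

Answer: 16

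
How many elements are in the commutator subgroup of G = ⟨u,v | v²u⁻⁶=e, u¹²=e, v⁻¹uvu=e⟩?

G' = [G, G] is generated by all commutators. The generator-pair commutators are: [u, v] = u².
The subgroup they normally generate is {e, u², u⁴, u⁶, u⁸, u¹⁰}, of order 6.
Check: |G/G'| = 24/6 = 4 is the order of the abelianisation.

Answer: 6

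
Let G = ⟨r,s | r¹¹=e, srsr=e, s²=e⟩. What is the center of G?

An element z ∈ Z(G) iff z commutes with every generator.
For example e is central: e·r = r = r·e; e·s = s = s·e.
Whereas r ∉ Z(G) since r·s = rs ≠ r¹⁰s = s·r.
Checking each of the 22 elements this way gives Z(G) = {e}, of order 1.

Answer: {e}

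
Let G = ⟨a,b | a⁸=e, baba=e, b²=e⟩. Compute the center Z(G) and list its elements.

An element z ∈ Z(G) iff z commutes with every generator.
For example a⁴ is central: (a⁴)·a = a⁵ = a·(a⁴); (a⁴)·b = a⁴b = b·(a⁴).
Whereas a ∉ Z(G) since a·b = ab ≠ a⁷b = b·a.
Checking each of the 16 elements this way gives Z(G) = {e, a⁴}, of order 2.

Answer: {e, a⁴}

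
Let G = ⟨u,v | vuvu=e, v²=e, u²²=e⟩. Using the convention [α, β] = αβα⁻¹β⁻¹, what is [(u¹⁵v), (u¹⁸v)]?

[(u¹⁵v), (u¹⁸v)] = (u¹⁵v)·(u¹⁸v)·(u¹⁵v)⁻¹·(u¹⁸v)⁻¹.
  (u¹⁵v) · (u¹⁸v) = u¹⁹
  (u¹⁹) · (u¹⁵v) = u¹²v
  (u¹²v) · (u¹⁸v) = u¹⁶

Answer: u¹⁶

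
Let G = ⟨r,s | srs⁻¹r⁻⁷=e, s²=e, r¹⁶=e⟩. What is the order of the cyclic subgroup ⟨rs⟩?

|⟨rs⟩| equals the order of rs. Compute successive powers until reaching e:
  (rs)¹ = rs, (rs)² = r⁸, (rs)³ = r⁹s, (rs)⁴ = e.
The smallest positive k with (rs)ᵏ = e is 4, so |⟨rs⟩| = 4.

Answer: 4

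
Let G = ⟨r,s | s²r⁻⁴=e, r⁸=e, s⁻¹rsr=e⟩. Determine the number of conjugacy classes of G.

The conjugacy classes (representative and size) are:
  [e] (size 1), [r⁷] (size 2), [r⁶] (size 2), [r³] (size 2), [r⁴] (size 1), [r²s⁻¹] (size 4), [r³s⁻¹] (size 4).
Class equation: 1 + 2 + 2 + 2 + 1 + 4 + 4 = 16 = |G|. So G has 7 conjugacy classes.

Answer: 7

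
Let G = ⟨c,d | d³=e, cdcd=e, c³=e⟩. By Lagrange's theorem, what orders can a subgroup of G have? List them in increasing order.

|G| = 12 = 2² · 3. By Lagrange's theorem the order of any subgroup divides 12; the divisors of 12 are 1, 2, 3, 4, 6, 12.

Answer: 1, 2, 3, 4, 6, 12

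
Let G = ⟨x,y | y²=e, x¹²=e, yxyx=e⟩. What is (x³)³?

Compute successive powers of (x³), reducing at each step:
  (x³)²: (x³) · x³ = x⁶
  (x³)³: (x⁶) · x³ = x⁹

Answer: x⁹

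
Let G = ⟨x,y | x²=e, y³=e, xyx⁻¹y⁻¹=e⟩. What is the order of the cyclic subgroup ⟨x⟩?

|⟨x⟩| equals the order of x. Compute successive powers until reaching e:
  x¹ = x, x² = e.
The smallest positive k with xᵏ = e is 2, so |⟨x⟩| = 2.

Answer: 2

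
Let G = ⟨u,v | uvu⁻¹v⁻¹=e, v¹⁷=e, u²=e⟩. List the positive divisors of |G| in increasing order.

|G| = 34 = 2 · 17. By Lagrange's theorem the order of any subgroup divides 34; the divisors of 34 are 1, 2, 17, 34.

Answer: 1, 2, 17, 34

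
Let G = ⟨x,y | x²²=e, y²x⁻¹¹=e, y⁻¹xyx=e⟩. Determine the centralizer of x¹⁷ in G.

⟨x¹⁷⟩ ⊆ C_G(x¹⁷) since powers of x¹⁷ commute with x¹⁷; so |C_G(x¹⁷)| ≥ |⟨x¹⁷⟩| = 22.
By orbit–stabilizer, |C_G(x¹⁷)| = |G| / |conj. class of x¹⁷| = 44 / 2 = 22.
The 22 elements commuting with x¹⁷ are {e, x, x², x³, x⁴, x⁵, x⁶, x⁷, x⁸, x⁹, x¹⁰, x¹¹, x¹², x¹³, x¹⁴, x¹⁵, x¹⁶, x¹⁷, x¹⁸, x¹⁹, x²⁰, x²¹}.

Answer: {e, x, x², x³, x⁴, x⁵, x⁶, x⁷, x⁸, x⁹, x¹⁰, x¹¹, x¹², x¹³, x¹⁴, x¹⁵, x¹⁶, x¹⁷, x¹⁸, x¹⁹, x²⁰, x²¹}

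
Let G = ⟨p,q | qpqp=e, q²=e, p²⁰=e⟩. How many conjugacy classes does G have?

The conjugacy classes (representative and size) are:
  [e] (size 1), [p] (size 2), [p¹⁸] (size 2), [p³] (size 2), [p⁴] (size 2), [p¹⁵] (size 2), [p¹⁴] (size 2), [p⁷] (size 2), [p¹²] (size 2), [p¹¹] (size 2), [p¹⁰] (size 1), [p¹⁸q] (size 10), [p⁵q] (size 10).
Class equation: 1 + 2 + 2 + 2 + 2 + 2 + 2 + 2 + 2 + 2 + 1 + 10 + 10 = 40 = |G|. So G has 13 conjugacy classes.

Answer: 13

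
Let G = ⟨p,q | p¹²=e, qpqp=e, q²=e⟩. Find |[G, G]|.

G' = [G, G] is generated by all commutators. The generator-pair commutators are: [p, q] = p².
The subgroup they normally generate is {e, p², p⁴, p⁶, p⁸, p¹⁰}, of order 6.
Check: |G/G'| = 24/6 = 4 is the order of the abelianisation.

Answer: 6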